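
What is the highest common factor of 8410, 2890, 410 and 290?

8410 = 2 · 5 · 29²; 2890 = 2 · 5 · 17²; 410 = 2 · 5 · 41; 290 = 2 · 5 · 29
gcd takes min exponent of each prime: 2 · 5 = 10

10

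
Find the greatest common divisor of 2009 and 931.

49

Euclid: 2009 = 2·931 + 147; 931 = 6·147 + 49; 147 = 3·49 + 0. Last nonzero remainder: 49.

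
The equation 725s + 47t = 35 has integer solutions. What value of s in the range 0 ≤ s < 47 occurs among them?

37

gcd(725, 47) = 1 (Euclid: 725 = 15·47 + 20; 47 = 2·20 + 7; 20 = 2·7 + 6; 7 = 1·6 + 1; 6 = 6·1 + 0), and 1 | 35.
Extended Euclid: 725·(-7) + 47·(108) = 1. Scale by 35: s₀ = -245.
General solution s = s₀ + 47k; reducing mod 47 gives s = 37 (and t = -570).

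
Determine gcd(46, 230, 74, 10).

gcd(46, 230): 230 = 5·46 + 0 → 46
gcd(46, 74): 74 = 1·46 + 28; 46 = 1·28 + 18; 28 = 1·18 + 10; 18 = 1·10 + 8; 10 = 1·8 + 2; 8 = 4·2 + 0 → 2
gcd(2, 10): 10 = 5·2 + 0 → 2

2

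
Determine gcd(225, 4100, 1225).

25

gcd(225, 4100): 4100 = 18·225 + 50; 225 = 4·50 + 25; 50 = 2·25 + 0 → 25
gcd(25, 1225): 1225 = 49·25 + 0 → 25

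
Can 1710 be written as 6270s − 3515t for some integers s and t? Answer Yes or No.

Yes

By Bézout, 6270s − 3515t = 1710 has integer solutions iff gcd(6270, 3515) | 1710.
Euclid: 6270 = 1·3515 + 2755; 3515 = 1·2755 + 760; 2755 = 3·760 + 475; 760 = 1·475 + 285; 475 = 1·285 + 190; 285 = 1·190 + 95; 190 = 2·95 + 0. gcd = 95; 1710 mod 95 = 0. Yes.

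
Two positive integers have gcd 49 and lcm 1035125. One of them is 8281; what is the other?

6125

m·n = gcd·lcm = 49·1035125 = 50721125, so n = 50721125/8281 = 6125.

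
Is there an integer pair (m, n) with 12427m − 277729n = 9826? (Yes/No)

Yes

gcd(12427, 277729): 277729 = 22·12427 + 4335; 12427 = 2·4335 + 3757; 4335 = 1·3757 + 578; 3757 = 6·578 + 289; 578 = 2·289 + 0 → 289
289 divides 9826, so a solution exists.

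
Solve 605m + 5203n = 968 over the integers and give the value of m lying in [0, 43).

gcd(605, 5203) = 121 (Euclid: 5203 = 8·605 + 363; 605 = 1·363 + 242; 363 = 1·242 + 121; 242 = 2·121 + 0), and 121 | 968.
Extended Euclid: 605·(-17) + 5203·(2) = 121. Scale by 8: m₀ = -136.
General solution m = m₀ + 43t; reducing mod 43 gives m = 36 (and n = -4).

36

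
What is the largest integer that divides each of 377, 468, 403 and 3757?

gcd(377, 468): 468 = 1·377 + 91; 377 = 4·91 + 13; 91 = 7·13 + 0 → 13
gcd(13, 403): 403 = 31·13 + 0 → 13
gcd(13, 3757): 3757 = 289·13 + 0 → 13

13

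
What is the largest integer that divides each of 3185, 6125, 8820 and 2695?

245

gcd(3185, 6125): 6125 = 1·3185 + 2940; 3185 = 1·2940 + 245; 2940 = 12·245 + 0 → 245
gcd(245, 8820): 8820 = 36·245 + 0 → 245
gcd(245, 2695): 2695 = 11·245 + 0 → 245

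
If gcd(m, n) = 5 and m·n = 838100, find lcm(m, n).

Since gcd(m,n)·lcm(m,n) = mn, lcm = 838100/5 = 167620.

167620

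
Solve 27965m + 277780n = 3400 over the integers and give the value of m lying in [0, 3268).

2692

Reduce mod 277780: 27965m ≡ 3400 (mod 277780). With g = gcd(27965, 277780) = 85 dividing 3400, divide through: 329m ≡ 40 (mod 3268).
Since gcd(329, 3268) = 1, m ≡ 40·(329)⁻¹ ≡ 2692 (mod 3268). Smallest non-negative: 2692.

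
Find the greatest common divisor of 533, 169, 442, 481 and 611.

13

gcd(533, 169): 533 = 3·169 + 26; 169 = 6·26 + 13; 26 = 2·13 + 0 → 13
gcd(13, 442): 442 = 34·13 + 0 → 13
gcd(13, 481): 481 = 37·13 + 0 → 13
gcd(13, 611): 611 = 47·13 + 0 → 13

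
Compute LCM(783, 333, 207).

666333

lcm(783, 333) = 783·333/gcd = 260739/9 = 28971
lcm(28971, 207) = 28971·207/gcd = 5996997/9 = 666333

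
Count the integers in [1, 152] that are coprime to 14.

14 = 2·7. Inclusion–exclusion on these primes:
152 − ⌊152/2⌋ − ⌊152/7⌋ + ⌊152/14⌋ = 65

65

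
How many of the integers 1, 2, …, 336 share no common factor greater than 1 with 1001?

242

Prime factors of 1001: 7, 11, 13. Count integers ≤ 336 divisible by none of them.
By inclusion–exclusion: 336 − ⌊336/7⌋ − ⌊336/11⌋ − ⌊336/13⌋ + ⌊336/77⌋ + ⌊336/91⌋ + ⌊336/143⌋ − ⌊336/1001⌋ = 242.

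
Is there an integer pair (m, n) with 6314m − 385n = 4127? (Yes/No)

No

gcd(6314, 385): 6314 = 16·385 + 154; 385 = 2·154 + 77; 154 = 2·77 + 0 → 77
77 does not divide 4127, so a solution does not exist.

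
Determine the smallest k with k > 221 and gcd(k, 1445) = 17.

238

gcd(k, 1445) = 17 forces 17 | k; write k = 17s. Then gcd(17s, 17·85) = 17·gcd(s, 85), so need gcd(s, 85) = 1.
17s > 221 gives s ≥ 14. The least s ≥ 14 coprime to 85 is 14, so k = 17·14 = 238.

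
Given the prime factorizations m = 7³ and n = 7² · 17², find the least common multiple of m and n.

99127

max exponent per prime: 7³ · 17² = 99127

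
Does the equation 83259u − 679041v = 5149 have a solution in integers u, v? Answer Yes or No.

gcd(83259, 679041): 679041 = 8·83259 + 12969; 83259 = 6·12969 + 5445; 12969 = 2·5445 + 2079; 5445 = 2·2079 + 1287; 2079 = 1·1287 + 792; 1287 = 1·792 + 495; 792 = 1·495 + 297; 495 = 1·297 + 198; 297 = 1·198 + 99; 198 = 2·99 + 0 → 99
99 does not divide 5149, so a solution does not exist.

No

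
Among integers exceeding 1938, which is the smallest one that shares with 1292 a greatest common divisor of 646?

3230

Multiples of 646 above 1938: 646·4, 646·5, … . Need the cofactor coprime to 1292/646 = 2.
Checking s = 4, 5, … the first with gcd(s, 2) = 1 is s = 5, giving 3230.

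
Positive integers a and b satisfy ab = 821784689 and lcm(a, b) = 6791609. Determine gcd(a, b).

121

From gcd × lcm = ab: gcd = 821784689 / 6791609 = 121.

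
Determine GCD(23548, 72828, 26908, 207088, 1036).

28

23548 = 2² · 7 · 29²; 72828 = 2² · 3² · 7 · 17²; 26908 = 2² · 7 · 31²; 207088 = 2⁴ · 7 · 43²; 1036 = 2² · 7 · 37
gcd takes min exponent of each prime: 2² · 7 = 28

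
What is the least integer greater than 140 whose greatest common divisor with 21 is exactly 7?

gcd(x, 21) = 7 forces 7 | x; write x = 7s. Then gcd(7s, 7·3) = 7·gcd(s, 3), so need gcd(s, 3) = 1.
7s > 140 gives s ≥ 21. The least s ≥ 21 coprime to 3 is 22, so x = 7·22 = 154.

154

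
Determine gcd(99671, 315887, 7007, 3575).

99671 = 11 · 13 · 17 · 41; 315887 = 11 · 13 · 47²; 7007 = 7² · 11 · 13; 3575 = 5² · 11 · 13
gcd takes min exponent of each prime: 11 · 13 = 143

143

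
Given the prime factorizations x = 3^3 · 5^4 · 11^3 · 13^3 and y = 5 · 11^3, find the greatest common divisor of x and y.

min exponent per shared prime: 5 · 11^3 = 6655

6655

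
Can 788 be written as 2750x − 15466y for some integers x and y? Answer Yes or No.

No

gcd(2750, 15466): 15466 = 5·2750 + 1716; 2750 = 1·1716 + 1034; 1716 = 1·1034 + 682; 1034 = 1·682 + 352; 682 = 1·352 + 330; 352 = 1·330 + 22; 330 = 15·22 + 0 → 22
22 does not divide 788, so a solution does not exist.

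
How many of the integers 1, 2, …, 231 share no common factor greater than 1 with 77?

77 = 7·11. Inclusion–exclusion on these primes:
231 − ⌊231/7⌋ − ⌊231/11⌋ + ⌊231/77⌋ = 180

180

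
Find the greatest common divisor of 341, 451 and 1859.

11

341 = 11 · 31; 451 = 11 · 41; 1859 = 11 · 13²
gcd takes min exponent of each prime: 11 = 11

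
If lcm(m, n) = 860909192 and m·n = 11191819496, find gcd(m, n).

gcd·lcm = product, so gcd = 11191819496/860909192 = 13.

13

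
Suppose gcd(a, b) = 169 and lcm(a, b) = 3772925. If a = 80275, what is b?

7943

a·b = gcd·lcm = 169·3772925 = 637624325, so b = 637624325/80275 = 7943.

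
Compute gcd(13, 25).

1

13 = 13
25 = 5²
Common: 1 = 1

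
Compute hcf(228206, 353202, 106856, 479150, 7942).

228206 = 2 · 11² · 23 · 41; 353202 = 2 · 3 · 37² · 43; 106856 = 2³ · 19² · 37; 479150 = 2 · 5² · 7 · 37²; 7942 = 2 · 11 · 19²
gcd takes min exponent of each prime: 2 = 2

2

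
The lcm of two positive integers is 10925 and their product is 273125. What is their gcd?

From gcd × lcm = uv: gcd = 273125 / 10925 = 25.

25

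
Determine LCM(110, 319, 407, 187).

2006510

110 = 2 · 5 · 11; 319 = 11 · 29; 407 = 11 · 37; 187 = 11 · 17
lcm takes max exponent of each prime: 2 · 5 · 11 · 17 · 29 · 37 = 2006510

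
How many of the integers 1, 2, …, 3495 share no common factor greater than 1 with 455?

455 = 5·7·13. Inclusion–exclusion on these primes:
3495 − ⌊3495/5⌋ − ⌊3495/7⌋ − ⌊3495/13⌋ + ⌊3495/35⌋ + ⌊3495/65⌋ + ⌊3495/91⌋ − ⌊3495/455⌋ = 2212

2212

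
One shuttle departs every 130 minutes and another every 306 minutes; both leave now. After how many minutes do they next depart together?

gcd first: 306 = 2·130 + 46; 130 = 2·46 + 38; 46 = 1·38 + 8; 38 = 4·8 + 6; 8 = 1·6 + 2; 6 = 3·2 + 0 → gcd = 2
lcm = 130·306/gcd = 39780/2 = 19890

19890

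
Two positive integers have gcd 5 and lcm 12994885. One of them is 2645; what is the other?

a·b = gcd·lcm = 5·12994885 = 64974425, so b = 64974425/2645 = 24565.

24565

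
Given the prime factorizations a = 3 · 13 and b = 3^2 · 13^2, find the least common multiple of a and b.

1521

max exponent per prime: 3^2 · 13^2 = 1521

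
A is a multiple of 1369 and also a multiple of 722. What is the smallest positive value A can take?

988418

gcd first: 1369 = 1·722 + 647; 722 = 1·647 + 75; 647 = 8·75 + 47; 75 = 1·47 + 28; 47 = 1·28 + 19; 28 = 1·19 + 9; 19 = 2·9 + 1; 9 = 9·1 + 0 → gcd = 1
lcm = 1369·722/gcd = 988418/1 = 988418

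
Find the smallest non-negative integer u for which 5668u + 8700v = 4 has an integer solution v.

703

Euclid: 8700 = 1·5668 + 3032; 5668 = 1·3032 + 2636; 3032 = 1·2636 + 396; 2636 = 6·396 + 260; 396 = 1·260 + 136; 260 = 1·136 + 124; 136 = 1·124 + 12; 124 = 10·12 + 4; 12 = 3·4 + 0 → gcd = 4; 4 = 4·1.
Back-substitution yields 5668·(703) + 8700·(-458) = 4, so one solution is u = 703·1 = 703, v = -458·1 = -458.
Solutions in u differ by 8700/4 = 2175; the one in [0, 2175) is 703 mod 2175 = 703.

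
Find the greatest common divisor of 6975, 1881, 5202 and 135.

gcd(6975, 1881): 6975 = 3·1881 + 1332; 1881 = 1·1332 + 549; 1332 = 2·549 + 234; 549 = 2·234 + 81; 234 = 2·81 + 72; 81 = 1·72 + 9; 72 = 8·9 + 0 → 9
gcd(9, 5202): 5202 = 578·9 + 0 → 9
gcd(9, 135): 135 = 15·9 + 0 → 9

9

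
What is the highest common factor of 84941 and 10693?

Euclid: 84941 = 7·10693 + 10090; 10693 = 1·10090 + 603; 10090 = 16·603 + 442; 603 = 1·442 + 161; 442 = 2·161 + 120; 161 = 1·120 + 41; 120 = 2·41 + 38; 41 = 1·38 + 3; 38 = 12·3 + 2; 3 = 1·2 + 1; 2 = 2·1 + 0. Last nonzero remainder: 1.

1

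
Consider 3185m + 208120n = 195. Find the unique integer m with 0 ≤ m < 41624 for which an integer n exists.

gcd(3185, 208120) = 5 (Euclid: 208120 = 65·3185 + 1095; 3185 = 2·1095 + 995; 1095 = 1·995 + 100; 995 = 9·100 + 95; 100 = 1·95 + 5; 95 = 19·5 + 0), and 5 | 195.
Extended Euclid: 3185·(-2091) + 208120·(32) = 5. Scale by 39: m₀ = -81549.
General solution m = m₀ + 41624t; reducing mod 41624 gives m = 1699 (and n = -26).

1699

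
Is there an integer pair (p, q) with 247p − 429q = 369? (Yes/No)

No

gcd(247, 429): 429 = 1·247 + 182; 247 = 1·182 + 65; 182 = 2·65 + 52; 65 = 1·52 + 13; 52 = 4·13 + 0 → 13
13 does not divide 369, so a solution does not exist.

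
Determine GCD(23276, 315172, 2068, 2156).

gcd(23276, 315172): 315172 = 13·23276 + 12584; 23276 = 1·12584 + 10692; 12584 = 1·10692 + 1892; 10692 = 5·1892 + 1232; 1892 = 1·1232 + 660; 1232 = 1·660 + 572; 660 = 1·572 + 88; 572 = 6·88 + 44; 88 = 2·44 + 0 → 44
gcd(44, 2068): 2068 = 47·44 + 0 → 44
gcd(44, 2156): 2156 = 49·44 + 0 → 44

44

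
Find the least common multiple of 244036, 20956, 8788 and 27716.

4032206828

244036 = 2² · 13² · 19²; 20956 = 2² · 13² · 31; 8788 = 2² · 13³; 27716 = 2² · 13² · 41
lcm takes max exponent of each prime: 2² · 13³ · 19² · 31 · 41 = 4032206828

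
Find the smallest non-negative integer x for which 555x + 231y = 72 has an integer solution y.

43

gcd(555, 231) = 3 (Euclid: 555 = 2·231 + 93; 231 = 2·93 + 45; 93 = 2·45 + 3; 45 = 15·3 + 0), and 3 | 72.
Extended Euclid: 555·(5) + 231·(-12) = 3. Scale by 24: x₀ = 120.
General solution x = x₀ + 77t; reducing mod 77 gives x = 43 (and y = -103).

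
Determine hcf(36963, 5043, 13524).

gcd(36963, 5043): 36963 = 7·5043 + 1662; 5043 = 3·1662 + 57; 1662 = 29·57 + 9; 57 = 6·9 + 3; 9 = 3·3 + 0 → 3
gcd(3, 13524): 13524 = 4508·3 + 0 → 3

3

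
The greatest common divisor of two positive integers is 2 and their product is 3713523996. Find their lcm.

1856761998

gcd·lcm = product, so lcm = 3713523996/2 = 1856761998.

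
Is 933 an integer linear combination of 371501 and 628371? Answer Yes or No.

By Bézout, 371501m + 628371n = 933 has integer solutions iff gcd(371501, 628371) | 933.
Euclid: 628371 = 1·371501 + 256870; 371501 = 1·256870 + 114631; 256870 = 2·114631 + 27608; 114631 = 4·27608 + 4199; 27608 = 6·4199 + 2414; 4199 = 1·2414 + 1785; 2414 = 1·1785 + 629; 1785 = 2·629 + 527; 629 = 1·527 + 102; 527 = 5·102 + 17; 102 = 6·17 + 0. gcd = 17; 933 mod 17 = 15. No.

No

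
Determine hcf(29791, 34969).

1

Euclid: 34969 = 1·29791 + 5178; 29791 = 5·5178 + 3901; 5178 = 1·3901 + 1277; 3901 = 3·1277 + 70; 1277 = 18·70 + 17; 70 = 4·17 + 2; 17 = 8·2 + 1; 2 = 2·1 + 0. Last nonzero remainder: 1.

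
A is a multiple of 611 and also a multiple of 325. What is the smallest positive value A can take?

15275

gcd first: 611 = 1·325 + 286; 325 = 1·286 + 39; 286 = 7·39 + 13; 39 = 3·13 + 0 → gcd = 13
lcm = 611·325/gcd = 198575/13 = 15275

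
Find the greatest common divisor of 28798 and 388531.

Euclid: 388531 = 13·28798 + 14157; 28798 = 2·14157 + 484; 14157 = 29·484 + 121; 484 = 4·121 + 0. Last nonzero remainder: 121.

121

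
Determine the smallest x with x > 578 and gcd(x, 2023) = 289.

gcd(x, 2023) = 289 forces 289 | x; write x = 289s. Then gcd(289s, 289·7) = 289·gcd(s, 7), so need gcd(s, 7) = 1.
289s > 578 gives s ≥ 3. The least s ≥ 3 coprime to 7 is 3, so x = 289·3 = 867.

867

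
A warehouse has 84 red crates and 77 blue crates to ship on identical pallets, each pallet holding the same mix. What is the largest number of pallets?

7

84 = 2² · 3 · 7
77 = 7 · 11
Common: 7 = 7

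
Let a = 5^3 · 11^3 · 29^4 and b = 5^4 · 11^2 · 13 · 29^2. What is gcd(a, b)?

min exponent per shared prime: 5^3 · 11^2 · 29^2 = 12720125

12720125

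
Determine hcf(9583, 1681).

9583 = 7 · 37²
1681 = 41²
Common: 1 = 1

1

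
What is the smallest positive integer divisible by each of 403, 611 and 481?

700817

lcm(403, 611) = 403·611/gcd = 246233/13 = 18941
lcm(18941, 481) = 18941·481/gcd = 9110621/13 = 700817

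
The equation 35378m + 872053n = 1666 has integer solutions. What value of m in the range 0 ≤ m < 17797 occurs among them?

gcd(35378, 872053) = 49 (Euclid: 872053 = 24·35378 + 22981; 35378 = 1·22981 + 12397; 22981 = 1·12397 + 10584; 12397 = 1·10584 + 1813; 10584 = 5·1813 + 1519; 1813 = 1·1519 + 294; 1519 = 5·294 + 49; 294 = 6·49 + 0), and 49 | 1666.
Extended Euclid: 35378·(-2884) + 872053·(117) = 49. Scale by 34: m₀ = -98056.
General solution m = m₀ + 17797t; reducing mod 17797 gives m = 8726 (and n = -354).

8726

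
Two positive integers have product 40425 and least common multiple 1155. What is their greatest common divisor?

gcd·lcm = product, so gcd = 40425/1155 = 35.

35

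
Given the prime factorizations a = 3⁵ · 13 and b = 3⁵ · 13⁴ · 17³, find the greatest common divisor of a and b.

3159

min exponent per shared prime: 3⁵ · 13 = 3159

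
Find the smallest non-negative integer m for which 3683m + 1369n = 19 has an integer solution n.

1172

Reduce mod 1369: 3683m ≡ 19 (mod 1369). With g = gcd(3683, 1369) = 1 dividing 19, divide through: 3683m ≡ 19 (mod 1369).
Since gcd(3683, 1369) = 1, m ≡ 19·(3683)⁻¹ ≡ 1172 (mod 1369). Smallest non-negative: 1172.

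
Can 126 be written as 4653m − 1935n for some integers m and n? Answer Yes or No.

By Bézout, 4653m − 1935n = 126 has integer solutions iff gcd(4653, 1935) | 126.
Euclid: 4653 = 2·1935 + 783; 1935 = 2·783 + 369; 783 = 2·369 + 45; 369 = 8·45 + 9; 45 = 5·9 + 0. gcd = 9; 126 mod 9 = 0. Yes.

Yes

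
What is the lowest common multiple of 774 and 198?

8514

gcd first: 774 = 3·198 + 180; 198 = 1·180 + 18; 180 = 10·18 + 0 → gcd = 18
lcm = 774·198/gcd = 153252/18 = 8514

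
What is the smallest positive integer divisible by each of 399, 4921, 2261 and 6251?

11795637

399 = 3 · 7 · 19; 4921 = 7 · 19 · 37; 2261 = 7 · 17 · 19; 6251 = 7 · 19 · 47
lcm takes max exponent of each prime: 3 · 7 · 17 · 19 · 37 · 47 = 11795637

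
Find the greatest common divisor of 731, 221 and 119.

17

gcd(731, 221): 731 = 3·221 + 68; 221 = 3·68 + 17; 68 = 4·17 + 0 → 17
gcd(17, 119): 119 = 7·17 + 0 → 17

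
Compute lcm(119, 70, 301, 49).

lcm(119, 70) = 119·70/gcd = 8330/7 = 1190
lcm(1190, 301) = 1190·301/gcd = 358190/7 = 51170
lcm(51170, 49) = 51170·49/gcd = 2507330/7 = 358190

358190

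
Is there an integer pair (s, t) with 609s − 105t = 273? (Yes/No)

gcd(609, 105): 609 = 5·105 + 84; 105 = 1·84 + 21; 84 = 4·21 + 0 → 21
21 divides 273, so a solution exists.

Yes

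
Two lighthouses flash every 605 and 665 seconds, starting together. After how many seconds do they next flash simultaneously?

605 = 5 · 11²; 665 = 5 · 7 · 19
max exponents: 5 · 7 · 11² · 19 = 80465

80465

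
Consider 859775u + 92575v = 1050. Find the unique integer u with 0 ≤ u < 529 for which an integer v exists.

7

Reduce mod 92575: 859775u ≡ 1050 (mod 92575). With g = gcd(859775, 92575) = 175 dividing 1050, divide through: 4913u ≡ 6 (mod 529).
Since gcd(4913, 529) = 1, u ≡ 6·(4913)⁻¹ ≡ 7 (mod 529). Smallest non-negative: 7.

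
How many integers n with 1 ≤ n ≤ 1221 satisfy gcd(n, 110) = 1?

444

Prime factors of 110: 2, 5, 11. Count integers ≤ 1221 divisible by none of them.
By inclusion–exclusion: 1221 − ⌊1221/2⌋ − ⌊1221/5⌋ − ⌊1221/11⌋ + ⌊1221/10⌋ + ⌊1221/22⌋ + ⌊1221/55⌋ − ⌊1221/110⌋ = 444.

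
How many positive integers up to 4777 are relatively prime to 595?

Prime factors of 595: 5, 7, 17. Count integers ≤ 4777 divisible by none of them.
By inclusion–exclusion: 4777 − ⌊4777/5⌋ − ⌊4777/7⌋ − ⌊4777/17⌋ + ⌊4777/35⌋ + ⌊4777/85⌋ + ⌊4777/119⌋ − ⌊4777/595⌋ = 3083.

3083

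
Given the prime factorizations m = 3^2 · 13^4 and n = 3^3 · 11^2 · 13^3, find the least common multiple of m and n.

max exponent per prime: 3^3 · 11^2 · 13^4 = 93308787

93308787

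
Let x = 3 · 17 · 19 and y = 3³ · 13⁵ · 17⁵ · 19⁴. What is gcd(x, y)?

969

min exponent per shared prime: 3 · 17 · 19 = 969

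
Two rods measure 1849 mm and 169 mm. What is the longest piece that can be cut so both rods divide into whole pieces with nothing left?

1

Euclid: 1849 = 10·169 + 159; 169 = 1·159 + 10; 159 = 15·10 + 9; 10 = 1·9 + 1; 9 = 9·1 + 0. Last nonzero remainder: 1.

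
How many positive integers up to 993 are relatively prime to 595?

642

595 = 5·7·17. Inclusion–exclusion on these primes:
993 − ⌊993/5⌋ − ⌊993/7⌋ − ⌊993/17⌋ + ⌊993/35⌋ + ⌊993/85⌋ + ⌊993/119⌋ − ⌊993/595⌋ = 642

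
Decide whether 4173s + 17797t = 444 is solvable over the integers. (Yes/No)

No

By Bézout, 4173s + 17797t = 444 has integer solutions iff gcd(4173, 17797) | 444.
Euclid: 17797 = 4·4173 + 1105; 4173 = 3·1105 + 858; 1105 = 1·858 + 247; 858 = 3·247 + 117; 247 = 2·117 + 13; 117 = 9·13 + 0. gcd = 13; 444 mod 13 = 2. No.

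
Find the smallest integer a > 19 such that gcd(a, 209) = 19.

gcd(a, 209) = 19 forces 19 | a; write a = 19s. Then gcd(19s, 19·11) = 19·gcd(s, 11), so need gcd(s, 11) = 1.
19s > 19 gives s ≥ 2. The least s ≥ 2 coprime to 11 is 2, so a = 19·2 = 38.

38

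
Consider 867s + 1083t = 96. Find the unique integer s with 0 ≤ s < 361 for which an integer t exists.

160

Euclid: 1083 = 1·867 + 216; 867 = 4·216 + 3; 216 = 72·3 + 0 → gcd = 3; 96 = 3·32.
Back-substitution yields 867·(5) + 1083·(-4) = 3, so one solution is s = 5·32 = 160, t = -4·32 = -128.
Solutions in s differ by 1083/3 = 361; the one in [0, 361) is 160 mod 361 = 160.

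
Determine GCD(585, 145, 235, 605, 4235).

gcd(585, 145): 585 = 4·145 + 5; 145 = 29·5 + 0 → 5
gcd(5, 235): 235 = 47·5 + 0 → 5
gcd(5, 605): 605 = 121·5 + 0 → 5
gcd(5, 4235): 4235 = 847·5 + 0 → 5

5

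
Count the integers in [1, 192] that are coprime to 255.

96

255 = 3·5·17. Inclusion–exclusion on these primes:
192 − ⌊192/3⌋ − ⌊192/5⌋ − ⌊192/17⌋ + ⌊192/15⌋ + ⌊192/51⌋ + ⌊192/85⌋ − ⌊192/255⌋ = 96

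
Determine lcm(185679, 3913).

185679 = 3³ · 13 · 23²; 3913 = 7 · 13 · 43
max exponents: 3³ · 7 · 13 · 23² · 43 = 55889379

55889379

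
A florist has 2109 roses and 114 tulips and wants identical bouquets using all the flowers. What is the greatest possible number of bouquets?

57

Euclid: 2109 = 18·114 + 57; 114 = 2·57 + 0. Last nonzero remainder: 57.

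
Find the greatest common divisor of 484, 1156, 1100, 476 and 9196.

gcd(484, 1156): 1156 = 2·484 + 188; 484 = 2·188 + 108; 188 = 1·108 + 80; 108 = 1·80 + 28; 80 = 2·28 + 24; 28 = 1·24 + 4; 24 = 6·4 + 0 → 4
gcd(4, 1100): 1100 = 275·4 + 0 → 4
gcd(4, 476): 476 = 119·4 + 0 → 4
gcd(4, 9196): 9196 = 2299·4 + 0 → 4

4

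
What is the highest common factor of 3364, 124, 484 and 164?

gcd(3364, 124): 3364 = 27·124 + 16; 124 = 7·16 + 12; 16 = 1·12 + 4; 12 = 3·4 + 0 → 4
gcd(4, 484): 484 = 121·4 + 0 → 4
gcd(4, 164): 164 = 41·4 + 0 → 4

4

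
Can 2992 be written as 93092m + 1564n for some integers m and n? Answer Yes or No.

Yes

gcd(93092, 1564): 93092 = 59·1564 + 816; 1564 = 1·816 + 748; 816 = 1·748 + 68; 748 = 11·68 + 0 → 68
68 divides 2992, so a solution exists.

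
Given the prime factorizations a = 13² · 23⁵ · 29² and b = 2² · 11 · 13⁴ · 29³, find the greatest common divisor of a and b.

142129

min exponent per shared prime: 13² · 29² = 142129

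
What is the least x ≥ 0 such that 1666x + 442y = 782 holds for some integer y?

1

Euclid: 1666 = 3·442 + 340; 442 = 1·340 + 102; 340 = 3·102 + 34; 102 = 3·34 + 0 → gcd = 34; 782 = 34·23.
Back-substitution yields 1666·(4) + 442·(-15) = 34, so one solution is x = 4·23 = 92, y = -15·23 = -345.
Solutions in x differ by 442/34 = 13; the one in [0, 13) is 92 mod 13 = 1.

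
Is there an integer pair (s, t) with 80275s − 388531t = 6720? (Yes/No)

By Bézout, 80275s − 388531t = 6720 has integer solutions iff gcd(80275, 388531) | 6720.
Euclid: 388531 = 4·80275 + 67431; 80275 = 1·67431 + 12844; 67431 = 5·12844 + 3211; 12844 = 4·3211 + 0. gcd = 3211; 6720 mod 3211 = 298. No.

No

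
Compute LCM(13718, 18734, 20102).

13718 = 2 · 19³; 18734 = 2 · 17 · 19 · 29; 20102 = 2 · 19 · 23²
lcm takes max exponent of each prime: 2 · 17 · 19³ · 23² · 29 = 3577613246

3577613246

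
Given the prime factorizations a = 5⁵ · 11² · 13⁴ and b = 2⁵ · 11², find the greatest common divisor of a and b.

121

min exponent per shared prime: 11² = 121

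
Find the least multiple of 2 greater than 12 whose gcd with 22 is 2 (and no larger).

22 = 2·11. Any x with gcd(x, 22) = 2 is a multiple of 2, say 2s, with s coprime to 11.
Need s > 12/2, so s ≥ 7. First s ≥ 7 with gcd(s, 11) = 1 is s = 7. Thus x = 2·7 = 14.

14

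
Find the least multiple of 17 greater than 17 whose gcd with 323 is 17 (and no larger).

gcd(m, 323) = 17 forces 17 | m; write m = 17s. Then gcd(17s, 17·19) = 17·gcd(s, 19), so need gcd(s, 19) = 1.
17s > 17 gives s ≥ 2. The least s ≥ 2 coprime to 19 is 2, so m = 17·2 = 34.

34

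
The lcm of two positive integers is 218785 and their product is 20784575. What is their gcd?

From gcd × lcm = uv: gcd = 20784575 / 218785 = 95.

95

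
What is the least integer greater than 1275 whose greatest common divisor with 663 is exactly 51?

1377

Multiples of 51 above 1275: 51·26, 51·27, … . Need the cofactor coprime to 663/51 = 13.
Checking s = 26, 27, … the first with gcd(s, 13) = 1 is s = 27, giving 1377.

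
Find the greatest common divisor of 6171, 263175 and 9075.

6171 = 3 · 11² · 17; 263175 = 3 · 5² · 11² · 29; 9075 = 3 · 5² · 11²
gcd takes min exponent of each prime: 3 · 11² = 363

363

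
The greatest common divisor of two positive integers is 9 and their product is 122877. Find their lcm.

gcd·lcm = product, so lcm = 122877/9 = 13653.

13653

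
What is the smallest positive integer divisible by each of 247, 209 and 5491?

lcm(247, 209) = 247·209/gcd = 51623/19 = 2717
lcm(2717, 5491) = 2717·5491/gcd = 14919047/19 = 785213

785213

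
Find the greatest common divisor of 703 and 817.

703 = 19 · 37
817 = 19 · 43
Common: 19 = 19

19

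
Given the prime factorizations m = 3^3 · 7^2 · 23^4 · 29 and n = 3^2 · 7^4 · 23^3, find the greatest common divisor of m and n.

min exponent per shared prime: 3^2 · 7^2 · 23^3 = 5365647

5365647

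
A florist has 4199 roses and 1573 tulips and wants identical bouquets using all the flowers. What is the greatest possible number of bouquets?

13

4199 = 13 · 17 · 19
1573 = 11² · 13
Common: 13 = 13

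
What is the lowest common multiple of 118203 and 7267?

858981201

gcd first: 118203 = 16·7267 + 1931; 7267 = 3·1931 + 1474; 1931 = 1·1474 + 457; 1474 = 3·457 + 103; 457 = 4·103 + 45; 103 = 2·45 + 13; 45 = 3·13 + 6; 13 = 2·6 + 1; 6 = 6·1 + 0 → gcd = 1
lcm = 118203·7267/gcd = 858981201/1 = 858981201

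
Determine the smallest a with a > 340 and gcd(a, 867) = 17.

374

gcd(a, 867) = 17 forces 17 | a; write a = 17s. Then gcd(17s, 17·51) = 17·gcd(s, 51), so need gcd(s, 51) = 1.
17s > 340 gives s ≥ 21. The least s ≥ 21 coprime to 51 is 22, so a = 17·22 = 374.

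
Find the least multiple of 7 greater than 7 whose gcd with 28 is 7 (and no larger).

21

Multiples of 7 above 7: 7·2, 7·3, … . Need the cofactor coprime to 28/7 = 4.
Checking s = 2, 3, … the first with gcd(s, 4) = 1 is s = 3, giving 21.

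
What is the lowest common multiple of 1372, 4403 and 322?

19848724

lcm(1372, 4403) = 1372·4403/gcd = 6040916/7 = 862988
lcm(862988, 322) = 862988·322/gcd = 277882136/14 = 19848724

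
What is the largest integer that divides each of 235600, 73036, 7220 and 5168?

gcd(235600, 73036): 235600 = 3·73036 + 16492; 73036 = 4·16492 + 7068; 16492 = 2·7068 + 2356; 7068 = 3·2356 + 0 → 2356
gcd(2356, 7220): 7220 = 3·2356 + 152; 2356 = 15·152 + 76; 152 = 2·76 + 0 → 76
gcd(76, 5168): 5168 = 68·76 + 0 → 76

76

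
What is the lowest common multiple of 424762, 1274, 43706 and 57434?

424762 = 2 · 13 · 17 · 31²; 1274 = 2 · 7² · 13; 43706 = 2 · 13 · 41²; 57434 = 2 · 13 · 47²
lcm takes max exponent of each prime: 2 · 7² · 13 · 17 · 31² · 41² · 47² = 77286771582202

77286771582202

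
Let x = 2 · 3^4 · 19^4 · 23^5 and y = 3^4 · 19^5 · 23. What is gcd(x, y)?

242788023

min exponent per shared prime: 3^4 · 19^4 · 23 = 242788023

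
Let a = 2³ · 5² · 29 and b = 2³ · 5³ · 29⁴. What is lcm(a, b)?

707281000

max exponent per prime: 2³ · 5³ · 29⁴ = 707281000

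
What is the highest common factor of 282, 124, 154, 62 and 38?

2

gcd(282, 124): 282 = 2·124 + 34; 124 = 3·34 + 22; 34 = 1·22 + 12; 22 = 1·12 + 10; 12 = 1·10 + 2; 10 = 5·2 + 0 → 2
gcd(2, 154): 154 = 77·2 + 0 → 2
gcd(2, 62): 62 = 31·2 + 0 → 2
gcd(2, 38): 38 = 19·2 + 0 → 2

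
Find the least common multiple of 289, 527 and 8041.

4237607

289 = 17²; 527 = 17 · 31; 8041 = 11 · 17 · 43
lcm takes max exponent of each prime: 11 · 17² · 31 · 43 = 4237607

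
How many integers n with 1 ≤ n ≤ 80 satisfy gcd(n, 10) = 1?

10 = 2·5. Inclusion–exclusion on these primes:
80 − ⌊80/2⌋ − ⌊80/5⌋ + ⌊80/10⌋ = 32

32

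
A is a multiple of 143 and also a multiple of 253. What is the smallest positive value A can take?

143 = 11 · 13; 253 = 11 · 23
max exponents: 11 · 13 · 23 = 3289

3289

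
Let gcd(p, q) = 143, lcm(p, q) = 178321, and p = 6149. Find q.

4147

p·q = gcd·lcm = 143·178321 = 25499903, so q = 25499903/6149 = 4147.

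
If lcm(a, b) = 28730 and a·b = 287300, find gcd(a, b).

10

From gcd × lcm = ab: gcd = 287300 / 28730 = 10.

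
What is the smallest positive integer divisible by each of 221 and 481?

gcd first: 481 = 2·221 + 39; 221 = 5·39 + 26; 39 = 1·26 + 13; 26 = 2·13 + 0 → gcd = 13
lcm = 221·481/gcd = 106301/13 = 8177

8177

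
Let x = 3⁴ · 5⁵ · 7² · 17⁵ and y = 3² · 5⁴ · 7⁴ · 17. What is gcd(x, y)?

min exponent per shared prime: 3² · 5⁴ · 7² · 17 = 4685625

4685625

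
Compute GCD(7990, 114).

2

Euclid: 7990 = 70·114 + 10; 114 = 11·10 + 4; 10 = 2·4 + 2; 4 = 2·2 + 0. Last nonzero remainder: 2.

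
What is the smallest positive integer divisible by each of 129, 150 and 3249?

6985350

129 = 3 · 43; 150 = 2 · 3 · 5²; 3249 = 3² · 19²
lcm takes max exponent of each prime: 2 · 3² · 5² · 19² · 43 = 6985350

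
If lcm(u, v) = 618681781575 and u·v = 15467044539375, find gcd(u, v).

25

From gcd × lcm = uv: gcd = 15467044539375 / 618681781575 = 25.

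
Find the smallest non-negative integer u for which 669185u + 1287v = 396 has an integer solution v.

Reduce mod 1287: 669185u ≡ 396 (mod 1287). With g = gcd(669185, 1287) = 11 dividing 396, divide through: 60835u ≡ 36 (mod 117).
Since gcd(60835, 117) = 1, u ≡ 36·(60835)⁻¹ ≡ 63 (mod 117). Smallest non-negative: 63.

63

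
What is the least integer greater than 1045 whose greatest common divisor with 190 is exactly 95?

Multiples of 95 above 1045: 95·12, 95·13, … . Need the cofactor coprime to 190/95 = 2.
Checking s = 12, 13, … the first with gcd(s, 2) = 1 is s = 13, giving 1235.

1235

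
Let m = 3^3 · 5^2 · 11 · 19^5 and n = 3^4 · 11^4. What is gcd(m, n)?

min exponent per shared prime: 3^3 · 11 = 297

297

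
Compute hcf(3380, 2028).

676

3380 = 2² · 5 · 13²
2028 = 2² · 3 · 13²
Common: 2² · 13² = 676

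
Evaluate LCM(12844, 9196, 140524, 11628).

12844 = 2² · 13² · 19; 9196 = 2² · 11² · 19; 140524 = 2² · 19 · 43²; 11628 = 2² · 3² · 17 · 19
lcm takes max exponent of each prime: 2² · 3² · 11² · 13² · 17 · 19 · 43² = 439657017228

439657017228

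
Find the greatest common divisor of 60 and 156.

60 = 2² · 3 · 5
156 = 2² · 3 · 13
Common: 2² · 3 = 12

12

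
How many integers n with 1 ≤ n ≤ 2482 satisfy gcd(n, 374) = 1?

1062

Prime factors of 374: 2, 11, 17. Count integers ≤ 2482 divisible by none of them.
By inclusion–exclusion: 2482 − ⌊2482/2⌋ − ⌊2482/11⌋ − ⌊2482/17⌋ + ⌊2482/22⌋ + ⌊2482/34⌋ + ⌊2482/187⌋ − ⌊2482/374⌋ = 1062.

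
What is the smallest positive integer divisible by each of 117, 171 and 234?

117 = 3² · 13; 171 = 3² · 19; 234 = 2 · 3² · 13
lcm takes max exponent of each prime: 2 · 3² · 13 · 19 = 4446

4446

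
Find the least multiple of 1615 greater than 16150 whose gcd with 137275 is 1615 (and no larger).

17765

gcd(x, 137275) = 1615 forces 1615 | x; write x = 1615s. Then gcd(1615s, 1615·85) = 1615·gcd(s, 85), so need gcd(s, 85) = 1.
1615s > 16150 gives s ≥ 11. The least s ≥ 11 coprime to 85 is 11, so x = 1615·11 = 17765.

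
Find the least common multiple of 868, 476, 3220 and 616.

37332680

868 = 2² · 7 · 31; 476 = 2² · 7 · 17; 3220 = 2² · 5 · 7 · 23; 616 = 2³ · 7 · 11
lcm takes max exponent of each prime: 2³ · 5 · 7 · 11 · 17 · 23 · 31 = 37332680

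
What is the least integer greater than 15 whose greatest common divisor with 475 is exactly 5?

gcd(x, 475) = 5 forces 5 | x; write x = 5s. Then gcd(5s, 5·95) = 5·gcd(s, 95), so need gcd(s, 95) = 1.
5s > 15 gives s ≥ 4. The least s ≥ 4 coprime to 95 is 4, so x = 5·4 = 20.

20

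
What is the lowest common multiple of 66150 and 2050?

gcd first: 66150 = 32·2050 + 550; 2050 = 3·550 + 400; 550 = 1·400 + 150; 400 = 2·150 + 100; 150 = 1·100 + 50; 100 = 2·50 + 0 → gcd = 50
lcm = 66150·2050/gcd = 135607500/50 = 2712150

2712150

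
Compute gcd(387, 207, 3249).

387 = 3² · 43; 207 = 3² · 23; 3249 = 3² · 19²
gcd takes min exponent of each prime: 3² = 9

9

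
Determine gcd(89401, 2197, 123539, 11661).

169

gcd(89401, 2197): 89401 = 40·2197 + 1521; 2197 = 1·1521 + 676; 1521 = 2·676 + 169; 676 = 4·169 + 0 → 169
gcd(169, 123539): 123539 = 731·169 + 0 → 169
gcd(169, 11661): 11661 = 69·169 + 0 → 169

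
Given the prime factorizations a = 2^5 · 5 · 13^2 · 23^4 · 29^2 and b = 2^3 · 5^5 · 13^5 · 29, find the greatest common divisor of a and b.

min exponent per shared prime: 2^3 · 5 · 13^2 · 29 = 196040

196040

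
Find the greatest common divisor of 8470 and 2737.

7

Euclid: 8470 = 3·2737 + 259; 2737 = 10·259 + 147; 259 = 1·147 + 112; 147 = 1·112 + 35; 112 = 3·35 + 7; 35 = 5·7 + 0. Last nonzero remainder: 7.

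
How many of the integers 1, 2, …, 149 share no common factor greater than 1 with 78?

46

78 = 2·3·13. Inclusion–exclusion on these primes:
149 − ⌊149/2⌋ − ⌊149/3⌋ − ⌊149/13⌋ + ⌊149/6⌋ + ⌊149/26⌋ + ⌊149/39⌋ − ⌊149/78⌋ = 46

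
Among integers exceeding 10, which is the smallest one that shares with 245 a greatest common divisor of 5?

15

245 = 5·49. Any a with gcd(a, 245) = 5 is a multiple of 5, say 5s, with s coprime to 49.
Need s > 10/5, so s ≥ 3. First s ≥ 3 with gcd(s, 49) = 1 is s = 3. Thus a = 5·3 = 15.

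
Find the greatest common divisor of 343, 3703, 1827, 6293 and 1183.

7

gcd(343, 3703): 3703 = 10·343 + 273; 343 = 1·273 + 70; 273 = 3·70 + 63; 70 = 1·63 + 7; 63 = 9·7 + 0 → 7
gcd(7, 1827): 1827 = 261·7 + 0 → 7
gcd(7, 6293): 6293 = 899·7 + 0 → 7
gcd(7, 1183): 1183 = 169·7 + 0 → 7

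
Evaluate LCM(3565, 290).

206770

gcd first: 3565 = 12·290 + 85; 290 = 3·85 + 35; 85 = 2·35 + 15; 35 = 2·15 + 5; 15 = 3·5 + 0 → gcd = 5
lcm = 3565·290/gcd = 1033850/5 = 206770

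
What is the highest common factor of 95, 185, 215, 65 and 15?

5

95 = 5 · 19; 185 = 5 · 37; 215 = 5 · 43; 65 = 5 · 13; 15 = 3 · 5
gcd takes min exponent of each prime: 5 = 5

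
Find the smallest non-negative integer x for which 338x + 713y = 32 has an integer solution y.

gcd(338, 713) = 1 (Euclid: 713 = 2·338 + 37; 338 = 9·37 + 5; 37 = 7·5 + 2; 5 = 2·2 + 1; 2 = 2·1 + 0), and 1 | 32.
Extended Euclid: 338·(289) + 713·(-137) = 1. Scale by 32: x₀ = 9248.
General solution x = x₀ + 713t; reducing mod 713 gives x = 692 (and y = -328).

692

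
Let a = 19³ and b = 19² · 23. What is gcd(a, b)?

min exponent per shared prime: 19² = 361

361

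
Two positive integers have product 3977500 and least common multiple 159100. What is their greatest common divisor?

25

From gcd × lcm = pq: gcd = 3977500 / 159100 = 25.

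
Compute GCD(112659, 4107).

3

Euclid: 112659 = 27·4107 + 1770; 4107 = 2·1770 + 567; 1770 = 3·567 + 69; 567 = 8·69 + 15; 69 = 4·15 + 9; 15 = 1·9 + 6; 9 = 1·6 + 3; 6 = 2·3 + 0. Last nonzero remainder: 3.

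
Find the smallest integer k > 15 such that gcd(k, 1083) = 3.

Multiples of 3 above 15: 3·6, 3·7, … . Need the cofactor coprime to 1083/3 = 361.
Checking s = 6, 7, … the first with gcd(s, 361) = 1 is s = 6, giving 18.

18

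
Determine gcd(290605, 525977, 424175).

gcd(290605, 525977): 525977 = 1·290605 + 235372; 290605 = 1·235372 + 55233; 235372 = 4·55233 + 14440; 55233 = 3·14440 + 11913; 14440 = 1·11913 + 2527; 11913 = 4·2527 + 1805; 2527 = 1·1805 + 722; 1805 = 2·722 + 361; 722 = 2·361 + 0 → 361
gcd(361, 424175): 424175 = 1175·361 + 0 → 361

361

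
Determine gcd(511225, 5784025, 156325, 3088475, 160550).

511225 = 5² · 11² · 13²; 5784025 = 5² · 13² · 37²; 156325 = 5² · 13² · 37; 3088475 = 5² · 13² · 17 · 43; 160550 = 2 · 5² · 13² · 19
gcd takes min exponent of each prime: 5² · 13² = 4225

4225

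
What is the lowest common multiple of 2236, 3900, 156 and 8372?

2236 = 2² · 13 · 43; 3900 = 2² · 3 · 5² · 13; 156 = 2² · 3 · 13; 8372 = 2² · 7 · 13 · 23
lcm takes max exponent of each prime: 2² · 3 · 5² · 7 · 13 · 23 · 43 = 26999700

26999700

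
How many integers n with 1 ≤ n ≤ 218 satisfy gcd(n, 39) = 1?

135

Prime factors of 39: 3, 13. Count integers ≤ 218 divisible by none of them.
By inclusion–exclusion: 218 − ⌊218/3⌋ − ⌊218/13⌋ + ⌊218/39⌋ = 135.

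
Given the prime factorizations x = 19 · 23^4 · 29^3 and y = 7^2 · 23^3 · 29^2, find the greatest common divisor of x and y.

min exponent per shared prime: 23^3 · 29^2 = 10232447

10232447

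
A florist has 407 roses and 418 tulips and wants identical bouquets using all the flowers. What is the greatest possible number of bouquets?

Euclid: 418 = 1·407 + 11; 407 = 37·11 + 0. Last nonzero remainder: 11.

11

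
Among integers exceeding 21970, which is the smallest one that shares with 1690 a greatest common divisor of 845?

Multiples of 845 above 21970: 845·27, 845·28, … . Need the cofactor coprime to 1690/845 = 2.
Checking s = 27, 28, … the first with gcd(s, 2) = 1 is s = 27, giving 22815.

22815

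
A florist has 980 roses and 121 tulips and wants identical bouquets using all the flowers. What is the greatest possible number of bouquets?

Euclid: 980 = 8·121 + 12; 121 = 10·12 + 1; 12 = 12·1 + 0. Last nonzero remainder: 1.

1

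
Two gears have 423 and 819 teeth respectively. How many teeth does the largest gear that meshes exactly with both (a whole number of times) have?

9

423 = 3² · 47
819 = 3² · 7 · 13
Common: 3² = 9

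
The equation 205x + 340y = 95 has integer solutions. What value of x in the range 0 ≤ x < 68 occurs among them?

Reduce mod 340: 205x ≡ 95 (mod 340). With g = gcd(205, 340) = 5 dividing 95, divide through: 41x ≡ 19 (mod 68).
Since gcd(41, 68) = 1, x ≡ 19·(41)⁻¹ ≡ 27 (mod 68). Smallest non-negative: 27.

27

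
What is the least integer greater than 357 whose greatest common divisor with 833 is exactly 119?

gcd(a, 833) = 119 forces 119 | a; write a = 119s. Then gcd(119s, 119·7) = 119·gcd(s, 7), so need gcd(s, 7) = 1.
119s > 357 gives s ≥ 4. The least s ≥ 4 coprime to 7 is 4, so a = 119·4 = 476.

476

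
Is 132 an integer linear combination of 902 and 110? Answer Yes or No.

gcd(902, 110): 902 = 8·110 + 22; 110 = 5·22 + 0 → 22
22 divides 132, so a solution exists.

Yes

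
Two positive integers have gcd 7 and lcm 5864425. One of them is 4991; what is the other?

8225

Using mn = gcd(m,n)·lcm(m,n) = 7·5864425 = 41050975, we get n = 41050975/4991 = 8225.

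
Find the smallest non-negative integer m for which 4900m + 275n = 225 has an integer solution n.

Reduce mod 275: 4900m ≡ 225 (mod 275). With g = gcd(4900, 275) = 25 dividing 225, divide through: 196m ≡ 9 (mod 11).
Since gcd(196, 11) = 1, m ≡ 9·(196)⁻¹ ≡ 1 (mod 11). Smallest non-negative: 1.

1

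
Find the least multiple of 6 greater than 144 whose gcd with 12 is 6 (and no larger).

150

Multiples of 6 above 144: 6·25, 6·26, … . Need the cofactor coprime to 12/6 = 2.
Checking s = 25, 26, … the first with gcd(s, 2) = 1 is s = 25, giving 150.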